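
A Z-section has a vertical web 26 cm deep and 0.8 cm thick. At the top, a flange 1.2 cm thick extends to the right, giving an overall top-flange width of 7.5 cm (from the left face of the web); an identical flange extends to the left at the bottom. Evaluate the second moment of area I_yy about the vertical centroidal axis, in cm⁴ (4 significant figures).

I_yy ≈ 287.4 cm⁴

Break the section into simple shapes (no overlaps), measuring from the bottom-left corner of the bounding box.
Web: 0.8 × 26, A = 20.8 cm², x = 7.1 cm, Ī = 1.10933 cm⁴.
Top flange (beyond web): 6.7 × 1.2, A = 8.04 cm², x = 10.85 cm, Ī = 30.0763 cm⁴.
Bottom flange (beyond web): 6.7 × 1.2, A = 8.04 cm², x = 3.35 cm, Ī = 30.0763 cm⁴.
Centroid: x̄ = ΣA·x / ΣA = 7.1 cm.
Transfer each piece to the vertical centroidal axis using Ī + A·d² with d = x − 7.1:
  web: d = 0 cm → contributes +1.10933 cm⁴
  top flange (beyond web): d = 3.75 cm → contributes +143.139 cm⁴
  bottom flange (beyond web): d = -3.75 cm → contributes +143.139 cm⁴
Total I = 287.387 cm⁴.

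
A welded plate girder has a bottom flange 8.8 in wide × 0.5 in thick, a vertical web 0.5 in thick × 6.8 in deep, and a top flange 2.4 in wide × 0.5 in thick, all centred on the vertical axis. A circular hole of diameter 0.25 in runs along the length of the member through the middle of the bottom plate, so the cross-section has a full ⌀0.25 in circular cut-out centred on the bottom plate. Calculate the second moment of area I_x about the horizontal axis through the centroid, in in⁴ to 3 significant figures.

I_x ≈ 72.4 in⁴

Treat the section as a set of non-overlapping primitives; coordinates are from the bounding-box lower-left.
Bottom plate: 8.8 × 0.5, A = 4.4 in², y = 0.25 in, Ī = 0.091667 in⁴.
Web plate: 0.5 × 6.8, A = 3.4 in², y = 3.9 in, Ī = 13.101 in⁴.
Top plate: 2.4 × 0.5, A = 1.2 in², y = 7.55 in, Ī = 0.025 in⁴.
Hole (subtracted): ⌀0.25, A = 0.049087 in², y = 0.25 in, Ī = 0.00019175 in⁴.
Centroid: ȳ = ΣA·y / ΣA = 2.6151 in.
Transfer each piece to the horizontal axis through the centroid using Ī + A·d² with d = y − 2.6151:
  bottom plate: d = -2.3651 in → contributes +24.704 in⁴
  web plate: d = 1.2849 in → contributes +18.714 in⁴
  top plate: d = 4.9349 in → contributes +29.249 in⁴
  hole: d = -2.3651 in → contributes −0.27478 in⁴
Total I = 72.393 in⁴.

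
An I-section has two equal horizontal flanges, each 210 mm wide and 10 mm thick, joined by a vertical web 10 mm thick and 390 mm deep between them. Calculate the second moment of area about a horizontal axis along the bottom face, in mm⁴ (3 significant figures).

Break the section into simple shapes (no overlaps), measuring from the bottom-left corner of the bounding box.
Bottom flange: 210 × 10, A = 2 100 mm², y = 5 mm, Ī = 17 500 mm⁴.
Web: 10 × 390, A = 3 900 mm², y = 205 mm, Ī = 49 432 500 mm⁴.
Top flange: 210 × 10, A = 2 100 mm², y = 405 mm, Ī = 17 500 mm⁴.
Transfer each piece to a horizontal axis along the bottom face using Ī + A·d² with d = y − 0:
  bottom flange: d = 5 mm → contributes +70 000 mm⁴
  web: d = 205 mm → contributes +213 330 000 mm⁴
  top flange: d = 405 mm → contributes +344 470 000 mm⁴
Total I = 557 870 000 mm⁴.

I_base ≈ 5.58 × 10⁸ mm⁴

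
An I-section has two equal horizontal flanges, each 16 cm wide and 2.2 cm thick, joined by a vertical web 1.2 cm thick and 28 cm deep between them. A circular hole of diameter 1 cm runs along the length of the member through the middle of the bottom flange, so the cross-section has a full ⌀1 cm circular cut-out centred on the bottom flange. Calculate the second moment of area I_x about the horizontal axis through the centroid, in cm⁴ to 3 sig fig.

I_x ≈ 1.81 × 10⁴ cm⁴

Treat the section as a set of non-overlapping primitives; coordinates are from the bounding-box lower-left.
Bottom flange: 16 × 2.2, A = 35.2 cm², y = 1.1 cm, Ī = 14.197 cm⁴.
Web: 1.2 × 28, A = 33.6 cm², y = 16.2 cm, Ī = 2195.2 cm⁴.
Top flange: 16 × 2.2, A = 35.2 cm², y = 31.3 cm, Ī = 14.197 cm⁴.
Hole (subtracted): ⌀1, A = 0.7854 cm², y = 1.1 cm, Ī = 0.049087 cm⁴.
Centroid: ȳ = ΣA·y / ΣA = 16.315 cm.
Transfer each piece to the horizontal axis through the centroid using Ī + A·d² with d = y − 16.315:
  bottom flange: d = -15.215 cm → contributes +8162.8 cm⁴
  web: d = -0.1149 cm → contributes +2195.6 cm⁴
  top flange: d = 14.985 cm → contributes +7918.5 cm⁴
  hole: d = -15.215 cm → contributes −181.86 cm⁴
Total I = 18 095 cm⁴.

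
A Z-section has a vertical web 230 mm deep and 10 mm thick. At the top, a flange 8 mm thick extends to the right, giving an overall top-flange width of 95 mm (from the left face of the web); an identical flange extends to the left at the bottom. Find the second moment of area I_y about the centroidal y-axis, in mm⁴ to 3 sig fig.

Treat the section as a set of non-overlapping primitives; coordinates are from the bounding-box lower-left.
Web: 10 × 230, A = 2 300 mm², x = 90 mm, Ī = 19 167 mm⁴.
Top flange (beyond web): 85 × 8, A = 680 mm², x = 137.5 mm, Ī = 409 417 mm⁴.
Bottom flange (beyond web): 85 × 8, A = 680 mm², x = 42.5 mm, Ī = 409 417 mm⁴.
Centroid: x̄ = ΣA·x / ΣA = 90 mm.
Transfer each piece to the centroidal y-axis using Ī + A·d² with d = x − 90:
  web: d = 0 mm → contributes +19 167 mm⁴
  top flange (beyond web): d = 47.5 mm → contributes +1 943 667 mm⁴
  bottom flange (beyond web): d = -47.5 mm → contributes +1 943 667 mm⁴
Total I = 3 906 500 mm⁴.

I_y ≈ 3.91 × 10⁶ mm⁴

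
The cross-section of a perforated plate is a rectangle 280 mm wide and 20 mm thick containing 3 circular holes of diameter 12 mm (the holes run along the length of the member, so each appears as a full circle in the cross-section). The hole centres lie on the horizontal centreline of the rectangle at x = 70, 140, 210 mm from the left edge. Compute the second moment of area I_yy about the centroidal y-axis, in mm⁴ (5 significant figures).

Treat the section as a set of non-overlapping primitives; coordinates are from the bounding-box lower-left.
Plate: 280 × 20, A = 5 600 mm², x = 140 mm, Ī = 36 586 667 mm⁴.
Hole 1 (subtracted): ⌀12, A = 113.0973 mm², x = 70 mm, Ī = 1017.876 mm⁴.
Hole 2 (subtracted): ⌀12, A = 113.0973 mm², x = 140 mm, Ī = 1017.876 mm⁴.
Hole 3 (subtracted): ⌀12, A = 113.0973 mm², x = 210 mm, Ī = 1017.876 mm⁴.
By symmetry the centroid is at mid-width, x̄ = 140 mm.
Transfer each piece to the centroidal y-axis using Ī + A·d² with d = x − 140:
  plate: d = 0 mm → contributes +36 586 667 mm⁴
  hole 1: d = -70 mm → contributes −555194.8 mm⁴
  hole 2: d = 0 mm → contributes −1017.876 mm⁴
  hole 3: d = 70 mm → contributes −555194.8 mm⁴
Total I = 35 475 259 mm⁴.

I_yy ≈ 3.5475 × 10⁷ mm⁴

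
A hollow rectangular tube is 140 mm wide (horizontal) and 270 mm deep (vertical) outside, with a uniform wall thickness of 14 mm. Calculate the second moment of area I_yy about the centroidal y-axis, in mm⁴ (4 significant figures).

Treat the section as a set of non-overlapping primitives; coordinates are from the bounding-box lower-left.
Outer rectangle: 140 × 270, A = 37 800 mm², x = 70 mm, Ī = 61 740 000 mm⁴.
Inner void (subtracted): 112 × 242, A = 27 104 mm², x = 70 mm, Ī = 28 332 715 mm⁴.
By symmetry the centroid is at mid-width, x̄ = 70 mm.
All pieces are centred on the centroidal y-axis, so I = ΣĪ (holes subtracted) = 33 407 285 mm⁴.

I_yy ≈ 3.341 × 10⁷ mm⁴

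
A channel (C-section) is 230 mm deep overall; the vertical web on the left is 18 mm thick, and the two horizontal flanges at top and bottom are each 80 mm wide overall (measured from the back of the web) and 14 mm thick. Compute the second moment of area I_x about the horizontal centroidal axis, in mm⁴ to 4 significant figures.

I_x ≈ 3.853 × 10⁷ mm⁴

Decompose the section into non-overlapping parts with the origin at the bottom-left of its bounding rectangle.
Web: 18 × 230, A = 4 140 mm², y = 115 mm, Ī = 18 250 500 mm⁴.
Top flange (beyond web): 62 × 14, A = 868 mm², y = 223 mm, Ī = 14177.3 mm⁴.
Bottom flange (beyond web): 62 × 14, A = 868 mm², y = 7 mm, Ī = 14177.3 mm⁴.
By symmetry the centroid is at mid-height, ȳ = 115 mm.
Transfer each piece to the horizontal centroidal axis using Ī + A·d² with d = y − 115:
  web: d = 0 mm → contributes +18 250 500 mm⁴
  top flange (beyond web): d = 108 mm → contributes +10 138 529 mm⁴
  bottom flange (beyond web): d = -108 mm → contributes +10 138 529 mm⁴
Total I = 38 527 559 mm⁴.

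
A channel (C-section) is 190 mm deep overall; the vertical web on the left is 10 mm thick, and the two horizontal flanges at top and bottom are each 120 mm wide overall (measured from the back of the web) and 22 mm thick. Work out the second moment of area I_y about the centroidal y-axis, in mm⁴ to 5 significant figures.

Treat the section as a set of non-overlapping primitives; coordinates are from the bounding-box lower-left.
Web: 10 × 190, A = 1 900 mm², x = 5 mm, Ī = 15833.33 mm⁴.
Top flange (beyond web): 110 × 22, A = 2 420 mm², x = 65 mm, Ī = 2 440 167 mm⁴.
Bottom flange (beyond web): 110 × 22, A = 2 420 mm², x = 65 mm, Ī = 2 440 167 mm⁴.
Centroid: x̄ = ΣA·x / ΣA = 48.08605 mm.
Transfer each piece to the centroidal y-axis using Ī + A·d² with d = x − 48.08605:
  web: d = -43.08605 mm → contributes +3 543 009 mm⁴
  top flange (beyond web): d = 16.91395 mm → contributes +3 132 484 mm⁴
  bottom flange (beyond web): d = 16.91395 mm → contributes +3 132 484 mm⁴
Total I = 9 807 977 mm⁴.

I_y ≈ 9.8080 × 10⁶ mm⁴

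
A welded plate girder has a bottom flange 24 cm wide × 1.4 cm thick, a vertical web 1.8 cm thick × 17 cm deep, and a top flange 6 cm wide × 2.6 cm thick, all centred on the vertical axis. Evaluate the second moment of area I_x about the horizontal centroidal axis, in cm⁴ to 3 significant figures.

I_x ≈ 4790 cm⁴

Split into non-overlapping primitives; take the origin at the lower-left of the bounding box.
Bottom plate: 24 × 1.4, A = 33.6 cm², y = 0.7 cm, Ī = 5.488 cm⁴.
Web plate: 1.8 × 17, A = 30.6 cm², y = 9.9 cm, Ī = 736.95 cm⁴.
Top plate: 6 × 2.6, A = 15.6 cm², y = 19.7 cm, Ī = 8.788 cm⁴.
Centroid: ȳ = ΣA·y / ΣA = 7.9421 cm.
Transfer each piece to the horizontal centroidal axis using Ī + A·d² with d = y − 7.9421:
  bottom plate: d = -7.2421 cm → contributes +1767.7 cm⁴
  web plate: d = 1.9579 cm → contributes +854.25 cm⁴
  top plate: d = 11.758 cm → contributes +2165.5 cm⁴
Total I = 4787.5 cm⁴.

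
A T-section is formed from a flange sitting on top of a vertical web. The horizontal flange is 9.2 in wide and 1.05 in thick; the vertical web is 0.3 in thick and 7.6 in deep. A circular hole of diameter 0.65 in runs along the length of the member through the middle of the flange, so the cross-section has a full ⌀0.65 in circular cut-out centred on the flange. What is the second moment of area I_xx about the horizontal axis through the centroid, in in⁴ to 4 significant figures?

Break the section into simple shapes (no overlaps), measuring from the bottom-left corner of the bounding box.
Flange: 9.2 × 1.05, A = 9.66 in², y = 8.125 in, Ī = 0.887513 in⁴.
Web: 0.3 × 7.6, A = 2.28 in², y = 3.8 in, Ī = 10.9744 in⁴.
Hole (subtracted): ⌀0.65, A = 0.331831 in², y = 8.125 in, Ī = 0.00876241 in⁴.
Centroid: ȳ = ΣA·y / ΣA = 7.27551 in.
Transfer each piece to the horizontal axis through the centroid using Ī + A·d² with d = y − 7.27551:
  flange: d = 0.849488 in → contributes +7.85846 in⁴
  web: d = -3.47551 in → contributes +38.5149 in⁴
  hole: d = 0.849488 in → contributes −0.248221 in⁴
Total I = 46.1252 in⁴.

I_xx ≈ 46.13 in⁴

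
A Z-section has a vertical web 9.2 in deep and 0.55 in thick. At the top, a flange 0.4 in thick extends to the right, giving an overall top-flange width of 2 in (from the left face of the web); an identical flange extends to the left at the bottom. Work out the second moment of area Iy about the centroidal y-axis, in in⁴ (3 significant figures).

Treat the section as a set of non-overlapping primitives; coordinates are from the bounding-box lower-left.
Web: 0.55 × 9.2, A = 5.06 in², x = 1.725 in, Ī = 0.12755 in⁴.
Top flange (beyond web): 1.45 × 0.4, A = 0.58 in², x = 2.725 in, Ī = 0.10162 in⁴.
Bottom flange (beyond web): 1.45 × 0.4, A = 0.58 in², x = 0.725 in, Ī = 0.10162 in⁴.
Centroid: x̄ = ΣA·x / ΣA = 1.725 in.
Transfer each piece to the centroidal y-axis using Ī + A·d² with d = x − 1.725:
  web: d = 0 in → contributes +0.12755 in⁴
  top flange (beyond web): d = 1 in → contributes +0.68162 in⁴
  bottom flange (beyond web): d = -1 in → contributes +0.68162 in⁴
Total I = 1.4908 in⁴.

Iy ≈ 1.49 in⁴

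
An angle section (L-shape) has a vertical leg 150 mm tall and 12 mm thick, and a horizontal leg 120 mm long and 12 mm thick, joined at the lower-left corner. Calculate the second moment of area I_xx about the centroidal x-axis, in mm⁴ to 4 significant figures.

I_xx ≈ 6.978 × 10⁶ mm⁴

Split into non-overlapping primitives; take the origin at the lower-left of the bounding box.
Vertical leg: 12 × 150, A = 1 800 mm², y = 75 mm, Ī = 3 375 000 mm⁴.
Horizontal leg (remainder): 108 × 12, A = 1 296 mm², y = 6 mm, Ī = 15 552 mm⁴.
Centroid: ȳ = ΣA·y / ΣA = 46.1163 mm.
Transfer each piece to the centroidal x-axis using Ī + A·d² with d = y − 46.1163:
  vertical leg: d = 28.8837 mm → contributes +4 876 685 mm⁴
  horizontal leg (remainder): d = -40.1163 mm → contributes +2 101 225 mm⁴
Total I = 6 977 910 mm⁴.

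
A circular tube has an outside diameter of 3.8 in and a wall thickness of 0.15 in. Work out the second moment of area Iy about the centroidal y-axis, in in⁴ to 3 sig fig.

Iy ≈ 2.87 in⁴

Treat the section as a set of non-overlapping primitives; coordinates are from the bounding-box lower-left.
Outer circle: ⌀3.8, A = 11.341 in², x = 1.9 in, Ī = 10.235 in⁴.
Bore (subtracted): ⌀3.5, A = 9.6211 in², x = 1.9 in, Ī = 7.3662 in⁴.
By symmetry the centroid is at mid-width, x̄ = 1.9 in.
All pieces are centred on the centroidal y-axis, so I = ΣĪ (holes subtracted) = 2.8692 in⁴.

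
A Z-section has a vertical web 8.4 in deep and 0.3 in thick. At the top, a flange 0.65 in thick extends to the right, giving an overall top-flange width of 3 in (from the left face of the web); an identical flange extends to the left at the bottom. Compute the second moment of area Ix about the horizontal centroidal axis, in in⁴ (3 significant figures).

Ix ≈ 67.6 in⁴

Break the section into simple shapes (no overlaps), measuring from the bottom-left corner of the bounding box.
Web: 0.3 × 8.4, A = 2.52 in², y = 4.2 in, Ī = 14.818 in⁴.
Top flange (beyond web): 2.7 × 0.65, A = 1.755 in², y = 8.075 in, Ī = 0.061791 in⁴.
Bottom flange (beyond web): 2.7 × 0.65, A = 1.755 in², y = 0.325 in, Ī = 0.061791 in⁴.
Centroid: ȳ = ΣA·y / ΣA = 4.2 in.
Transfer each piece to the horizontal centroidal axis using Ī + A·d² with d = y − 4.2:
  web: d = 0 in → contributes +14.818 in⁴
  top flange (beyond web): d = 3.875 in → contributes +26.414 in⁴
  bottom flange (beyond web): d = -3.875 in → contributes +26.414 in⁴
Total I = 67.646 in⁴.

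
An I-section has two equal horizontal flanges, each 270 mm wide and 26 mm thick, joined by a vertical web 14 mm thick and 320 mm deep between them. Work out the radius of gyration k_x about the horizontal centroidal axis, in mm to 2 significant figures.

Split into non-overlapping primitives; take the origin at the lower-left of the bounding box.
Bottom flange: 270 × 26, A = 7 020 mm², y = 13 mm, Ī = 395 460 mm⁴.
Web: 14 × 320, A = 4 480 mm², y = 186 mm, Ī = 38 229 333 mm⁴.
Top flange: 270 × 26, A = 7 020 mm², y = 359 mm, Ī = 395 460 mm⁴.
By symmetry the centroid is at mid-height, ȳ = 186 mm.
Transfer each piece to the horizontal centroidal axis using Ī + A·d² with d = y − 186:
  bottom flange: d = -173 mm → contributes +210 497 040 mm⁴
  web: d = 0 mm → contributes +38 229 333 mm⁴
  top flange: d = 173 mm → contributes +210 497 040 mm⁴
Total I = 459 223 413 mm⁴.
Radius of gyration: k = √(I/A) = √(459 223 413 / 18 520) = 157.5 mm.

k_x ≈ 160 mm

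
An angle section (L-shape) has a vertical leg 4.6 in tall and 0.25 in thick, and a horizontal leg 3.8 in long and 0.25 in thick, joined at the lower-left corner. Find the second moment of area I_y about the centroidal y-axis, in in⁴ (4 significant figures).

I_y ≈ 2.746 in⁴

Decompose the section into non-overlapping parts with the origin at the bottom-left of its bounding rectangle.
Vertical leg: 0.25 × 4.6, A = 1.15 in², x = 0.125 in, Ī = 0.00598958 in⁴.
Horizontal leg (remainder): 3.55 × 0.25, A = 0.8875 in², x = 2.025 in, Ī = 0.93206 in⁴.
Centroid: x̄ = ΣA·x / ΣA = 0.952607 in.
Transfer each piece to the centroidal y-axis using Ī + A·d² with d = x − 0.952607:
  vertical leg: d = -0.827607 in → contributes +0.793664 in⁴
  horizontal leg (remainder): d = 1.07239 in → contributes +1.95271 in⁴
Total I = 2.74637 in⁴.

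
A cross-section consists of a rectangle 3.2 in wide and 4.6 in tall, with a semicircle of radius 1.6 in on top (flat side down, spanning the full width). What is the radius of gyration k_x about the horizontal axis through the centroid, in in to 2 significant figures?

Treat the section as a set of non-overlapping primitives; coordinates are from the bounding-box lower-left.
Rectangular body: 3.2 × 4.6, A = 14.72 in², y = 2.3 in, Ī = 25.96 in⁴.
Semicircular cap: semicircle r = 1.6, A = 4.021 in², y = 5.279 in, Ī = 0.7193 in⁴.
Centroid: ȳ = ΣA·y / ΣA = 2.939 in.
Transfer each piece to the horizontal axis through the centroid using Ī + A·d² with d = y − 2.939:
  rectangular body: d = -0.6392 in → contributes +31.97 in⁴
  semicircular cap: d = 2.34 in → contributes +22.74 in⁴
Total I = 54.71 in⁴.
Radius of gyration: k = √(I/A) = √(54.71 / 18.74) = 1.709 in.

k_x ≈ 1.7 in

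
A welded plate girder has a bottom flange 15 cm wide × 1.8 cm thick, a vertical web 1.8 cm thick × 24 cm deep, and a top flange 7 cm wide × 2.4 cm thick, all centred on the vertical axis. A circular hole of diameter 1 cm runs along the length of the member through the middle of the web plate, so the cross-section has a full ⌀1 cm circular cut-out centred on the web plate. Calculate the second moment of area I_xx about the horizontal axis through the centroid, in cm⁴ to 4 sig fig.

I_xx ≈ 9323 cm⁴

Split into non-overlapping primitives; take the origin at the lower-left of the bounding box.
Bottom plate: 15 × 1.8, A = 27 cm², y = 0.9 cm, Ī = 7.29 cm⁴.
Web plate: 1.8 × 24, A = 43.2 cm², y = 13.8 cm, Ī = 2073.6 cm⁴.
Top plate: 7 × 2.4, A = 16.8 cm², y = 27 cm, Ī = 8.064 cm⁴.
Hole (subtracted): ⌀1, A = 0.785398 cm², y = 13.8 cm, Ī = 0.0490874 cm⁴.
Centroid: ȳ = ΣA·y / ΣA = 12.3323 cm.
Transfer each piece to the horizontal axis through the centroid using Ī + A·d² with d = y − 12.3323:
  bottom plate: d = -11.4323 cm → contributes +3536.1 cm⁴
  web plate: d = 1.46773 cm → contributes +2166.66 cm⁴
  top plate: d = 14.6677 cm → contributes +3622.46 cm⁴
  hole: d = 1.46773 cm → contributes −1.74102 cm⁴
Total I = 9323.48 cm⁴.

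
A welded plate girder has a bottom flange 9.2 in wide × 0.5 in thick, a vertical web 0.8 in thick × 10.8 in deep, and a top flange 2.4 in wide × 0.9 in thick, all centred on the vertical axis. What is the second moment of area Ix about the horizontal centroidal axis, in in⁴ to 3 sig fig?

Split into non-overlapping primitives; take the origin at the lower-left of the bounding box.
Bottom plate: 9.2 × 0.5, A = 4.6 in², y = 0.25 in, Ī = 0.095833 in⁴.
Web plate: 0.8 × 10.8, A = 8.64 in², y = 5.9 in, Ī = 83.981 in⁴.
Top plate: 2.4 × 0.9, A = 2.16 in², y = 11.75 in, Ī = 0.1458 in⁴.
Centroid: ȳ = ΣA·y / ΣA = 5.0329 in.
Transfer each piece to the horizontal centroidal axis using Ī + A·d² with d = y − 5.0329:
  bottom plate: d = -4.7829 in → contributes +105.32 in⁴
  web plate: d = 0.86714 in → contributes +90.478 in⁴
  top plate: d = 6.7171 in → contributes +97.605 in⁴
Total I = 293.41 in⁴.

Ix ≈ 293 in⁴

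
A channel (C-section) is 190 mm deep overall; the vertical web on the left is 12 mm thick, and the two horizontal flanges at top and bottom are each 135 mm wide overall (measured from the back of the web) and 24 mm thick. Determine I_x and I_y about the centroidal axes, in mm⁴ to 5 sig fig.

I_x ≈ 4.7815 × 10⁷ mm⁴, I_y ≈ 1.4965 × 10⁷ mm⁴

Treat the section as a set of non-overlapping primitives; coordinates are from the bounding-box lower-left.
Web: 12 × 190, A = 2 280 mm², y = 95 mm, Ī = 6 859 000 mm⁴.
Top flange (beyond web): 123 × 24, A = 2 952 mm², y = 178 mm, Ī = 141 696 mm⁴.
Bottom flange (beyond web): 123 × 24, A = 2 952 mm², y = 12 mm, Ī = 141 696 mm⁴.
By symmetry the centroid is at mid-height, ȳ = 95 mm.
Transfer each piece to the centroidal x-axis using Ī + A·d² with d = y − 95:
  web: d = 0 mm → contributes +6 859 000 mm⁴
  top flange (beyond web): d = 83 mm → contributes +20 478 024 mm⁴
  bottom flange (beyond web): d = -83 mm → contributes +20 478 024 mm⁴
Total I = 47 815 048 mm⁴.
For the y-axis: x̄ = 54.69501 mm.
Repeating about the centroidal y-axis gives I_y = 14 964 991 mm⁴.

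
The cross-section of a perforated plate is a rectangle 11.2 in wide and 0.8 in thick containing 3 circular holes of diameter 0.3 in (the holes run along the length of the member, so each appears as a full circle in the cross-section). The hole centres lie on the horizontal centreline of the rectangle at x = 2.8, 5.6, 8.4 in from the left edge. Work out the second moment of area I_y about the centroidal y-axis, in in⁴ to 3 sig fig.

Split into non-overlapping primitives; take the origin at the lower-left of the bounding box.
Plate: 11.2 × 0.8, A = 8.96 in², x = 5.6 in, Ī = 93.662 in⁴.
Hole 1 (subtracted): ⌀0.3, A = 0.070686 in², x = 2.8 in, Ī = 0.00039761 in⁴.
Hole 2 (subtracted): ⌀0.3, A = 0.070686 in², x = 5.6 in, Ī = 0.00039761 in⁴.
Hole 3 (subtracted): ⌀0.3, A = 0.070686 in², x = 8.4 in, Ī = 0.00039761 in⁴.
By symmetry the centroid is at mid-width, x̄ = 5.6 in.
Transfer each piece to the centroidal y-axis using Ī + A·d² with d = x − 5.6:
  plate: d = 0 in → contributes +93.662 in⁴
  hole 1: d = -2.8 in → contributes −0.55457 in⁴
  hole 2: d = 0 in → contributes −0.00039761 in⁴
  hole 3: d = 2.8 in → contributes −0.55457 in⁴
Total I = 92.552 in⁴.

I_y ≈ 92.6 in⁴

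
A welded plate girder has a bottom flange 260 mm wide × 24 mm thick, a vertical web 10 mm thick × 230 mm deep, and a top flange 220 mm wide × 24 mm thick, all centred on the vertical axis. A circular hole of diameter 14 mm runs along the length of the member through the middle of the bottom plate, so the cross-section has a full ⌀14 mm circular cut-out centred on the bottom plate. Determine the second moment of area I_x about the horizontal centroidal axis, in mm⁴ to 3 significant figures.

I_x ≈ 1.93 × 10⁸ mm⁴

Break the section into simple shapes (no overlaps), measuring from the bottom-left corner of the bounding box.
Bottom plate: 260 × 24, A = 6 240 mm², y = 12 mm, Ī = 299 520 mm⁴.
Web plate: 10 × 230, A = 2 300 mm², y = 139 mm, Ī = 10 139 167 mm⁴.
Top plate: 220 × 24, A = 5 280 mm², y = 266 mm, Ī = 253 440 mm⁴.
Hole (subtracted): ⌀14, A = 153.94 mm², y = 12 mm, Ī = 1885.7 mm⁴.
Centroid: ȳ = ΣA·y / ΣA = 131.51 mm.
Transfer each piece to the horizontal centroidal axis using Ī + A·d² with d = y − 131.51:
  bottom plate: d = -119.51 mm → contributes +89 421 987 mm⁴
  web plate: d = 7.4908 mm → contributes +10 268 225 mm⁴
  top plate: d = 134.49 mm → contributes +95 756 907 mm⁴
  hole: d = -119.51 mm → contributes −2 200 498 mm⁴
Total I = 193 246 621 mm⁴.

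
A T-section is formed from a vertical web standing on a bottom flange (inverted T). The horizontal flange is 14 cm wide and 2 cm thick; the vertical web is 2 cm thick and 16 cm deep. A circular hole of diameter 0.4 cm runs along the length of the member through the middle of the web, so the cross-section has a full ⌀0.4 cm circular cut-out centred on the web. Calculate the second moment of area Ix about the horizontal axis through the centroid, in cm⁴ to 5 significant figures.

Ix ≈ 1899.4 cm⁴

Split into non-overlapping primitives; take the origin at the lower-left of the bounding box.
Flange: 14 × 2, A = 28 cm², y = 1 cm, Ī = 9.333333 cm⁴.
Web: 2 × 16, A = 32 cm², y = 10 cm, Ī = 682.6667 cm⁴.
Hole (subtracted): ⌀0.4, A = 0.1256637 cm², y = 10 cm, Ī = 0.001256637 cm⁴.
Centroid: ȳ = ΣA·y / ΣA = 5.791185 cm.
Transfer each piece to the horizontal axis through the centroid using Ī + A·d² with d = y − 5.791185:
  flange: d = -4.791185 cm → contributes +652.0861 cm⁴
  web: d = 4.208815 cm → contributes +1249.519 cm⁴
  hole: d = 4.208815 cm → contributes −2.227279 cm⁴
Total I = 1899.377 cm⁴.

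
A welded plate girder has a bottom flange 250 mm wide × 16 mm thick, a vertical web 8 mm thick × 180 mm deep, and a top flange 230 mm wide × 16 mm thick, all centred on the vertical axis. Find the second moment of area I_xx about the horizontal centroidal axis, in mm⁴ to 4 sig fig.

I_xx ≈ 7.770 × 10⁷ mm⁴

Split into non-overlapping primitives; take the origin at the lower-left of the bounding box.
Bottom plate: 250 × 16, A = 4 000 mm², y = 8 mm, Ī = 85333.3 mm⁴.
Web plate: 8 × 180, A = 1 440 mm², y = 106 mm, Ī = 3 888 000 mm⁴.
Top plate: 230 × 16, A = 3 680 mm², y = 204 mm, Ī = 78506.7 mm⁴.
Centroid: ȳ = ΣA·y / ΣA = 102.561 mm.
Transfer each piece to the horizontal centroidal axis using Ī + A·d² with d = y − 102.561:
  bottom plate: d = -94.5614 mm → contributes +35 852 769 mm⁴
  web plate: d = 3.4386 mm → contributes +3 905 026 mm⁴
  top plate: d = 101.439 mm → contributes +37 944 930 mm⁴
Total I = 77 702 726 mm⁴.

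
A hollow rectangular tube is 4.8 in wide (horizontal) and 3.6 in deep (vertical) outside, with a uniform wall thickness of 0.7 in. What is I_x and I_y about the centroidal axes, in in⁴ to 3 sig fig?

Decompose the section into non-overlapping parts with the origin at the bottom-left of its bounding rectangle.
Outer rectangle: 4.8 × 3.6, A = 17.28 in², y = 1.8 in, Ī = 18.662 in⁴.
Inner void (subtracted): 3.4 × 2.2, A = 7.48 in², y = 1.8 in, Ī = 3.0169 in⁴.
By symmetry the centroid is at mid-height, ȳ = 1.8 in.
All pieces are centred on the centroidal x-axis, so I = ΣĪ (holes subtracted) = 15.645 in⁴.
Repeating about the centroidal y-axis gives I_y = 25.972 in⁴.

I_x ≈ 15.6 in⁴, I_y ≈ 26.0 in⁴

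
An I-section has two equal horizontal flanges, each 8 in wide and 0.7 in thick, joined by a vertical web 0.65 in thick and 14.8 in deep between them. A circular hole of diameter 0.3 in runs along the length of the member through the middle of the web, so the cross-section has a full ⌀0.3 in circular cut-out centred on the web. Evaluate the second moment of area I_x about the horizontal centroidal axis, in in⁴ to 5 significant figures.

Split into non-overlapping primitives; take the origin at the lower-left of the bounding box.
Bottom flange: 8 × 0.7, A = 5.6 in², y = 0.35 in, Ī = 0.2286667 in⁴.
Web: 0.65 × 14.8, A = 9.62 in², y = 8.1 in, Ī = 175.5971 in⁴.
Top flange: 8 × 0.7, A = 5.6 in², y = 15.85 in, Ī = 0.2286667 in⁴.
Hole (subtracted): ⌀0.3, A = 0.07068583 in², y = 8.1 in, Ī = 0.0003976078 in⁴.
By symmetry the centroid is at mid-height, ȳ = 8.1 in.
Transfer each piece to the horizontal centroidal axis using Ī + A·d² with d = y − 8.1:
  bottom flange: d = -7.75 in → contributes +336.5787 in⁴
  web: d = 0 in → contributes +175.5971 in⁴
  top flange: d = 7.75 in → contributes +336.5787 in⁴
  hole: d = 0 in → contributes −0.0003976078 in⁴
Total I = 848.754 in⁴.

I_x ≈ 848.75 in⁴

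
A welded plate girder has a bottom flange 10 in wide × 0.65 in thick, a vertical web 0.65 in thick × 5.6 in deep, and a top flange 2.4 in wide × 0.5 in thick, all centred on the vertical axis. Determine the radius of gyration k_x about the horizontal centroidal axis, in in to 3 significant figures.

k_x ≈ 2.30 in

Break the section into simple shapes (no overlaps), measuring from the bottom-left corner of the bounding box.
Bottom plate: 10 × 0.65, A = 6.5 in², y = 0.325 in, Ī = 0.22885 in⁴.
Web plate: 0.65 × 5.6, A = 3.64 in², y = 3.45 in, Ī = 9.5125 in⁴.
Top plate: 2.4 × 0.5, A = 1.2 in², y = 6.5 in, Ī = 0.025 in⁴.
Centroid: ȳ = ΣA·y / ΣA = 1.9815 in.
Transfer each piece to the horizontal centroidal axis using Ī + A·d² with d = y − 1.9815:
  bottom plate: d = -1.6565 in → contributes +18.065 in⁴
  web plate: d = 1.4685 in → contributes +17.362 in⁴
  top plate: d = 4.5185 in → contributes +24.525 in⁴
Total I = 59.952 in⁴.
Radius of gyration: k = √(I/A) = √(59.952 / 11.34) = 2.2993 in.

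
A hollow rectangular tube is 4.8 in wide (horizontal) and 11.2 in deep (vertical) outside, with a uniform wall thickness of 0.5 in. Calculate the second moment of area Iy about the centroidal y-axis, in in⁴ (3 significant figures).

Iy ≈ 56.6 in⁴

Decompose the section into non-overlapping parts with the origin at the bottom-left of its bounding rectangle.
Outer rectangle: 4.8 × 11.2, A = 53.76 in², x = 2.4 in, Ī = 103.22 in⁴.
Inner void (subtracted): 3.8 × 10.2, A = 38.76 in², x = 2.4 in, Ī = 46.641 in⁴.
By symmetry the centroid is at mid-width, x̄ = 2.4 in.
All pieces are centred on the centroidal y-axis, so I = ΣĪ (holes subtracted) = 56.578 in⁴.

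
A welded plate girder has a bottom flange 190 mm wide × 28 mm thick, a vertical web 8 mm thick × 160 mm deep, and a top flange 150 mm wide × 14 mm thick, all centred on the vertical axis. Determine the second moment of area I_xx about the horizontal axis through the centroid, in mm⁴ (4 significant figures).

I_xx ≈ 5.444 × 10⁷ mm⁴

Decompose the section into non-overlapping parts with the origin at the bottom-left of its bounding rectangle.
Bottom plate: 190 × 28, A = 5 320 mm², y = 14 mm, Ī = 347 573 mm⁴.
Web plate: 8 × 160, A = 1 280 mm², y = 108 mm, Ī = 2 730 667 mm⁴.
Top plate: 150 × 14, A = 2 100 mm², y = 195 mm, Ī = 34 300 mm⁴.
Centroid: ȳ = ΣA·y / ΣA = 71.5195 mm.
Transfer each piece to the horizontal axis through the centroid using Ī + A·d² with d = y − 71.5195:
  bottom plate: d = -57.5195 mm → contributes +17 948 780 mm⁴
  web plate: d = 36.4805 mm → contributes +4 434 121 mm⁴
  top plate: d = 123.48 mm → contributes +32 053 890 mm⁴
Total I = 54 436 792 mm⁴.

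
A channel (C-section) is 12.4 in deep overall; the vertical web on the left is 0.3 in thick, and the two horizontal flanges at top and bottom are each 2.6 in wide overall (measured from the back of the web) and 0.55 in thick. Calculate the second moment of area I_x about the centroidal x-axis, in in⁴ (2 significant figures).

Split into non-overlapping primitives; take the origin at the lower-left of the bounding box.
Web: 0.3 × 12.4, A = 3.72 in², y = 6.2 in, Ī = 47.67 in⁴.
Top flange (beyond web): 2.3 × 0.55, A = 1.265 in², y = 12.13 in, Ī = 0.03189 in⁴.
Bottom flange (beyond web): 2.3 × 0.55, A = 1.265 in², y = 0.275 in, Ī = 0.03189 in⁴.
By symmetry the centroid is at mid-height, ȳ = 6.2 in.
Transfer each piece to the centroidal x-axis using Ī + A·d² with d = y − 6.2:
  web: d = 0 in → contributes +47.67 in⁴
  top flange (beyond web): d = 5.925 in → contributes +44.44 in⁴
  bottom flange (beyond web): d = -5.925 in → contributes +44.44 in⁴
Total I = 136.5 in⁴.

I_x ≈ 140 in⁴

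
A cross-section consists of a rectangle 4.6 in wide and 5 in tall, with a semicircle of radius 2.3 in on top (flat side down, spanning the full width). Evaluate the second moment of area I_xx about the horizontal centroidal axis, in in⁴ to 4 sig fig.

I_xx ≈ 124.7 in⁴

Decompose the section into non-overlapping parts with the origin at the bottom-left of its bounding rectangle.
Rectangular body: 4.6 × 5, A = 23 in², y = 2.5 in, Ī = 47.9167 in⁴.
Semicircular cap: semicircle r = 2.3, A = 8.30951 in², y = 5.97615 in, Ī = 3.07145 in⁴.
Centroid: ȳ = ΣA·y / ΣA = 3.42257 in.
Transfer each piece to the horizontal centroidal axis using Ī + A·d² with d = y − 3.42257:
  rectangular body: d = -0.922567 in → contributes +67.4926 in⁴
  semicircular cap: d = 2.55358 in → contributes +57.256 in⁴
Total I = 124.749 in⁴.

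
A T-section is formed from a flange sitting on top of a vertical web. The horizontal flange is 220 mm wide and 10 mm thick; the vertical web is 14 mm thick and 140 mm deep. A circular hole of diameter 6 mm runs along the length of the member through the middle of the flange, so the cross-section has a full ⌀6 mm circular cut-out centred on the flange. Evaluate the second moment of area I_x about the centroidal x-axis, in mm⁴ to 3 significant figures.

Decompose the section into non-overlapping parts with the origin at the bottom-left of its bounding rectangle.
Flange: 220 × 10, A = 2 200 mm², y = 145 mm, Ī = 18 333 mm⁴.
Web: 14 × 140, A = 1 960 mm², y = 70 mm, Ī = 3 201 333 mm⁴.
Hole (subtracted): ⌀6, A = 28.274 mm², y = 145 mm, Ī = 63.617 mm⁴.
Centroid: ȳ = ΣA·y / ΣA = 109.42 mm.
Transfer each piece to the centroidal x-axis using Ī + A·d² with d = y − 109.42:
  flange: d = 35.578 mm → contributes +2 803 136 mm⁴
  web: d = -39.422 mm → contributes +6 247 303 mm⁴
  hole: d = 35.578 mm → contributes −35 854 mm⁴
Total I = 9 014 585 mm⁴.

I_x ≈ 9.01 × 10⁶ mm⁴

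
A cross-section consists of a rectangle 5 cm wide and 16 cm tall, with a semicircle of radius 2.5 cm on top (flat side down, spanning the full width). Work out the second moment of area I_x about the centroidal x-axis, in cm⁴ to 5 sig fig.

Decompose the section into non-overlapping parts with the origin at the bottom-left of its bounding rectangle.
Rectangular body: 5 × 16, A = 80 cm², y = 8 cm, Ī = 1706.667 cm⁴.
Semicircular cap: semicircle r = 2.5, A = 9.817477 cm², y = 17.06103 cm, Ī = 4.287381 cm⁴.
Centroid: ȳ = ΣA·y / ΣA = 8.990414 cm.
Transfer each piece to the centroidal x-axis using Ī + A·d² with d = y − 8.990414:
  rectangular body: d = -0.990414 cm → contributes +1785.14 cm⁴
  semicircular cap: d = 8.070619 cm → contributes +643.7477 cm⁴
Total I = 2428.888 cm⁴.

I_x ≈ 2428.9 cm⁴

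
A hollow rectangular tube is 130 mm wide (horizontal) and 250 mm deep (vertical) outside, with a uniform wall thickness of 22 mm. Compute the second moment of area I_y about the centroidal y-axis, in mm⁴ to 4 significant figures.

Break the section into simple shapes (no overlaps), measuring from the bottom-left corner of the bounding box.
Outer rectangle: 130 × 250, A = 32 500 mm², x = 65 mm, Ī = 45 770 833 mm⁴.
Inner void (subtracted): 86 × 206, A = 17 716 mm², x = 65 mm, Ī = 10 918 961 mm⁴.
By symmetry the centroid is at mid-width, x̄ = 65 mm.
All pieces are centred on the centroidal y-axis, so I = ΣĪ (holes subtracted) = 34 851 872 mm⁴.

I_y ≈ 3.485 × 10⁷ mm⁴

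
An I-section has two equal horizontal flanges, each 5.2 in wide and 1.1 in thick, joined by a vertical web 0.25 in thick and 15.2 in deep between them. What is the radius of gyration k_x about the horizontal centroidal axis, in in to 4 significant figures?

k_x ≈ 7.398 in

Break the section into simple shapes (no overlaps), measuring from the bottom-left corner of the bounding box.
Bottom flange: 5.2 × 1.1, A = 5.72 in², y = 0.55 in, Ī = 0.576767 in⁴.
Web: 0.25 × 15.2, A = 3.8 in², y = 8.7 in, Ī = 73.1627 in⁴.
Top flange: 5.2 × 1.1, A = 5.72 in², y = 16.85 in, Ī = 0.576767 in⁴.
By symmetry the centroid is at mid-height, ȳ = 8.7 in.
Transfer each piece to the horizontal centroidal axis using Ī + A·d² with d = y − 8.7:
  bottom flange: d = -8.15 in → contributes +380.513 in⁴
  web: d = 0 in → contributes +73.1627 in⁴
  top flange: d = 8.15 in → contributes +380.513 in⁴
Total I = 834.19 in⁴.
Radius of gyration: k = √(I/A) = √(834.19 / 15.24) = 7.39844 in.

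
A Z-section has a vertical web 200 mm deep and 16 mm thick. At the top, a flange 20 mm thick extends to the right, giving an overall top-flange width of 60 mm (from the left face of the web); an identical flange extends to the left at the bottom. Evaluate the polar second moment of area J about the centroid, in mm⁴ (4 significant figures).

Decompose the section into non-overlapping parts with the origin at the bottom-left of its bounding rectangle.
Web: 16 × 200, A = 3 200 mm², y = 100 mm, Ī = 10 666 667 mm⁴.
Top flange (beyond web): 44 × 20, A = 880 mm², y = 190 mm, Ī = 29333.3 mm⁴.
Bottom flange (beyond web): 44 × 20, A = 880 mm², y = 10 mm, Ī = 29333.3 mm⁴.
Centroid: ȳ = ΣA·y / ΣA = 100 mm.
Transfer each piece to the centroidal x-axis using Ī + A·d² with d = y − 100:
  web: d = 0 mm → contributes +10 666 667 mm⁴
  top flange (beyond web): d = 90 mm → contributes +7 157 333 mm⁴
  bottom flange (beyond web): d = -90 mm → contributes +7 157 333 mm⁴
Total I = 24 981 333 mm⁴.
For the y-axis: x̄ = 52 mm.
Repeating about the centroidal y-axis gives I_y = 1 936 213 mm⁴.
Polar second moment: J = I_x + I_y = 26 917 547 mm⁴.

J ≈ 2.692 × 10⁷ mm⁴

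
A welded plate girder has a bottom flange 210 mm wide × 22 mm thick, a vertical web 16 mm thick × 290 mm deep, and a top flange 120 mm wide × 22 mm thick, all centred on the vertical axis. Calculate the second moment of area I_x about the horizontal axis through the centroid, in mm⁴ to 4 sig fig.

Treat the section as a set of non-overlapping primitives; coordinates are from the bounding-box lower-left.
Bottom plate: 210 × 22, A = 4 620 mm², y = 11 mm, Ī = 186 340 mm⁴.
Web plate: 16 × 290, A = 4 640 mm², y = 167 mm, Ī = 32 518 667 mm⁴.
Top plate: 120 × 22, A = 2 640 mm², y = 323 mm, Ī = 106 480 mm⁴.
Centroid: ȳ = ΣA·y / ΣA = 141.044 mm.
Transfer each piece to the horizontal axis through the centroid using Ī + A·d² with d = y − 141.044:
  bottom plate: d = -130.044 mm → contributes +78 316 838 mm⁴
  web plate: d = 25.9563 mm → contributes +35 644 772 mm⁴
  top plate: d = 181.956 mm → contributes +87 511 854 mm⁴
Total I = 201 473 464 mm⁴.

I_x ≈ 2.015 × 10⁸ mm⁴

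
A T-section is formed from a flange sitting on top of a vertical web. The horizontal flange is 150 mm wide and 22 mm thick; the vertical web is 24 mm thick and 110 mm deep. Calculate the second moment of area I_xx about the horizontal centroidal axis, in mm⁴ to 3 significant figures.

Decompose the section into non-overlapping parts with the origin at the bottom-left of its bounding rectangle.
Flange: 150 × 22, A = 3 300 mm², y = 121 mm, Ī = 133 100 mm⁴.
Web: 24 × 110, A = 2 640 mm², y = 55 mm, Ī = 2 662 000 mm⁴.
Centroid: ȳ = ΣA·y / ΣA = 91.667 mm.
Transfer each piece to the horizontal centroidal axis using Ī + A·d² with d = y − 91.667:
  flange: d = 29.333 mm → contributes +2 972 567 mm⁴
  web: d = -36.667 mm → contributes +6 211 333 mm⁴
Total I = 9 183 900 mm⁴.

I_xx ≈ 9.18 × 10⁶ mm⁴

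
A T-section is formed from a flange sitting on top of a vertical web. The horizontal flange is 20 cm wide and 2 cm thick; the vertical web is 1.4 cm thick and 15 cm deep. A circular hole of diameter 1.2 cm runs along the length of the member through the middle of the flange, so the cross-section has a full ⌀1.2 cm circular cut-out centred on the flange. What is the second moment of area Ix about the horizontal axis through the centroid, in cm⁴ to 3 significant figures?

Ix ≈ 1390 cm⁴

Split into non-overlapping primitives; take the origin at the lower-left of the bounding box.
Flange: 20 × 2, A = 40 cm², y = 16 cm, Ī = 13.333 cm⁴.
Web: 1.4 × 15, A = 21 cm², y = 7.5 cm, Ī = 393.75 cm⁴.
Hole (subtracted): ⌀1.2, A = 1.131 cm², y = 16 cm, Ī = 0.10179 cm⁴.
Centroid: ȳ = ΣA·y / ΣA = 13.018 cm.
Transfer each piece to the horizontal axis through the centroid using Ī + A·d² with d = y − 13.018:
  flange: d = 2.9815 cm → contributes +368.91 cm⁴
  web: d = -5.5185 cm → contributes +1033.3 cm⁴
  hole: d = 2.9815 cm → contributes −10.155 cm⁴
Total I = 1 392 cm⁴.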